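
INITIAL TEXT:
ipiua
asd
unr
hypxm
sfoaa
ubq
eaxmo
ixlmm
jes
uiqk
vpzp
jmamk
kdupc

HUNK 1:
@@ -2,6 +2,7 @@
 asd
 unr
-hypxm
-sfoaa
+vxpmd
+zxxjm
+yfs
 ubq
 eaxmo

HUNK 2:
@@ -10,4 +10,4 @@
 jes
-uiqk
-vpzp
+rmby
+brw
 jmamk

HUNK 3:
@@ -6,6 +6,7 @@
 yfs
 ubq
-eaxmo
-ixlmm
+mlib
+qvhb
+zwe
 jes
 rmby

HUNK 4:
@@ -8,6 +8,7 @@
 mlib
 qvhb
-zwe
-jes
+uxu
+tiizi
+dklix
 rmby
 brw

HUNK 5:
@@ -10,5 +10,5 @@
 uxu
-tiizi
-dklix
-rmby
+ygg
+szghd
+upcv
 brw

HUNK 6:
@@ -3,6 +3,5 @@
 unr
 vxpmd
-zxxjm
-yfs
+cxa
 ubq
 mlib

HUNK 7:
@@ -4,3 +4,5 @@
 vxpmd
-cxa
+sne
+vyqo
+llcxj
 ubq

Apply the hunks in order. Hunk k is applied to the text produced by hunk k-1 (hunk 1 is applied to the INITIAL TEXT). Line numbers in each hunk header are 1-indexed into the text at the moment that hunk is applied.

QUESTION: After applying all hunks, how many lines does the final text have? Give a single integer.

Answer: 17

Derivation:
Hunk 1: at line 2 remove [hypxm,sfoaa] add [vxpmd,zxxjm,yfs] -> 14 lines: ipiua asd unr vxpmd zxxjm yfs ubq eaxmo ixlmm jes uiqk vpzp jmamk kdupc
Hunk 2: at line 10 remove [uiqk,vpzp] add [rmby,brw] -> 14 lines: ipiua asd unr vxpmd zxxjm yfs ubq eaxmo ixlmm jes rmby brw jmamk kdupc
Hunk 3: at line 6 remove [eaxmo,ixlmm] add [mlib,qvhb,zwe] -> 15 lines: ipiua asd unr vxpmd zxxjm yfs ubq mlib qvhb zwe jes rmby brw jmamk kdupc
Hunk 4: at line 8 remove [zwe,jes] add [uxu,tiizi,dklix] -> 16 lines: ipiua asd unr vxpmd zxxjm yfs ubq mlib qvhb uxu tiizi dklix rmby brw jmamk kdupc
Hunk 5: at line 10 remove [tiizi,dklix,rmby] add [ygg,szghd,upcv] -> 16 lines: ipiua asd unr vxpmd zxxjm yfs ubq mlib qvhb uxu ygg szghd upcv brw jmamk kdupc
Hunk 6: at line 3 remove [zxxjm,yfs] add [cxa] -> 15 lines: ipiua asd unr vxpmd cxa ubq mlib qvhb uxu ygg szghd upcv brw jmamk kdupc
Hunk 7: at line 4 remove [cxa] add [sne,vyqo,llcxj] -> 17 lines: ipiua asd unr vxpmd sne vyqo llcxj ubq mlib qvhb uxu ygg szghd upcv brw jmamk kdupc
Final line count: 17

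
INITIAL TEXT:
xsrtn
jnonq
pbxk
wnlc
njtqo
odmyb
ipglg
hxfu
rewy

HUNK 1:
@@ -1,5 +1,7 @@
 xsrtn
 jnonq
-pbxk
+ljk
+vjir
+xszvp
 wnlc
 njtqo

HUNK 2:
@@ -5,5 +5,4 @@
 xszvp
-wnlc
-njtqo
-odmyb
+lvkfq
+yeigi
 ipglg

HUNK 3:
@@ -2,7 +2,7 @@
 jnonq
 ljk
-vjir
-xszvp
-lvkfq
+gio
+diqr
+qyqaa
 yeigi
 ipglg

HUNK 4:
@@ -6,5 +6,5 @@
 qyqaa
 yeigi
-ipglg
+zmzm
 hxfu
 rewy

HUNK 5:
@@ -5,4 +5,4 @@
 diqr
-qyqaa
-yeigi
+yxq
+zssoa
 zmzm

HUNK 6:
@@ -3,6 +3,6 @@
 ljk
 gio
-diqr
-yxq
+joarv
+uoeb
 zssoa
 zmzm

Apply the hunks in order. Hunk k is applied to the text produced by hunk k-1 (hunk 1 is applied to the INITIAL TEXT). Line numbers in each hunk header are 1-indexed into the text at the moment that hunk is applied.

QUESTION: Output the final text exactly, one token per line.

Answer: xsrtn
jnonq
ljk
gio
joarv
uoeb
zssoa
zmzm
hxfu
rewy

Derivation:
Hunk 1: at line 1 remove [pbxk] add [ljk,vjir,xszvp] -> 11 lines: xsrtn jnonq ljk vjir xszvp wnlc njtqo odmyb ipglg hxfu rewy
Hunk 2: at line 5 remove [wnlc,njtqo,odmyb] add [lvkfq,yeigi] -> 10 lines: xsrtn jnonq ljk vjir xszvp lvkfq yeigi ipglg hxfu rewy
Hunk 3: at line 2 remove [vjir,xszvp,lvkfq] add [gio,diqr,qyqaa] -> 10 lines: xsrtn jnonq ljk gio diqr qyqaa yeigi ipglg hxfu rewy
Hunk 4: at line 6 remove [ipglg] add [zmzm] -> 10 lines: xsrtn jnonq ljk gio diqr qyqaa yeigi zmzm hxfu rewy
Hunk 5: at line 5 remove [qyqaa,yeigi] add [yxq,zssoa] -> 10 lines: xsrtn jnonq ljk gio diqr yxq zssoa zmzm hxfu rewy
Hunk 6: at line 3 remove [diqr,yxq] add [joarv,uoeb] -> 10 lines: xsrtn jnonq ljk gio joarv uoeb zssoa zmzm hxfu rewy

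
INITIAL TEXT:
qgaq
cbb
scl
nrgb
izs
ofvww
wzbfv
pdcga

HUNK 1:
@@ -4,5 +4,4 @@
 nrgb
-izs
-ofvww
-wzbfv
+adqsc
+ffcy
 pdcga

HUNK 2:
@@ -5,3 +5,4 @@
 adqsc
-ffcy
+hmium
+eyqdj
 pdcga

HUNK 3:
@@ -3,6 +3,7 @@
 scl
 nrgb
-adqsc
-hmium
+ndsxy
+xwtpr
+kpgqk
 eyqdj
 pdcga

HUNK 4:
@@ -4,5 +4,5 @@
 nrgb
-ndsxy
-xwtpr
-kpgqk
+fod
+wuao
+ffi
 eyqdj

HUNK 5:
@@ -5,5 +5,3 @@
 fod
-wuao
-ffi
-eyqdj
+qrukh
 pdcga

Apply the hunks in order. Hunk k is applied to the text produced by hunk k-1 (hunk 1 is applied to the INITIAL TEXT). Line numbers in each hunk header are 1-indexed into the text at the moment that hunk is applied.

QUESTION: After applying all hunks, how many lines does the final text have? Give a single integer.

Answer: 7

Derivation:
Hunk 1: at line 4 remove [izs,ofvww,wzbfv] add [adqsc,ffcy] -> 7 lines: qgaq cbb scl nrgb adqsc ffcy pdcga
Hunk 2: at line 5 remove [ffcy] add [hmium,eyqdj] -> 8 lines: qgaq cbb scl nrgb adqsc hmium eyqdj pdcga
Hunk 3: at line 3 remove [adqsc,hmium] add [ndsxy,xwtpr,kpgqk] -> 9 lines: qgaq cbb scl nrgb ndsxy xwtpr kpgqk eyqdj pdcga
Hunk 4: at line 4 remove [ndsxy,xwtpr,kpgqk] add [fod,wuao,ffi] -> 9 lines: qgaq cbb scl nrgb fod wuao ffi eyqdj pdcga
Hunk 5: at line 5 remove [wuao,ffi,eyqdj] add [qrukh] -> 7 lines: qgaq cbb scl nrgb fod qrukh pdcga
Final line count: 7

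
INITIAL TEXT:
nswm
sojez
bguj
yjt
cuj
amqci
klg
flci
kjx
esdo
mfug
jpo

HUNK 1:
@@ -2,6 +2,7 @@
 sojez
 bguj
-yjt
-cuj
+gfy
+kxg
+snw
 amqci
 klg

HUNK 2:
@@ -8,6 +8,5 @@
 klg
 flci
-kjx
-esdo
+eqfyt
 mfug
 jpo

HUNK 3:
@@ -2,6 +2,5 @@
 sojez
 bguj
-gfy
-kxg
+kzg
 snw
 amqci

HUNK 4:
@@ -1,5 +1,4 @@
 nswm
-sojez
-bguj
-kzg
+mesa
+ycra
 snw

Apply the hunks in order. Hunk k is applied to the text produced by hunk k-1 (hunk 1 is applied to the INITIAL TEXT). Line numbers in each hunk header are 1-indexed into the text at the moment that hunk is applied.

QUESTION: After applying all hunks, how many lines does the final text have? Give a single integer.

Answer: 10

Derivation:
Hunk 1: at line 2 remove [yjt,cuj] add [gfy,kxg,snw] -> 13 lines: nswm sojez bguj gfy kxg snw amqci klg flci kjx esdo mfug jpo
Hunk 2: at line 8 remove [kjx,esdo] add [eqfyt] -> 12 lines: nswm sojez bguj gfy kxg snw amqci klg flci eqfyt mfug jpo
Hunk 3: at line 2 remove [gfy,kxg] add [kzg] -> 11 lines: nswm sojez bguj kzg snw amqci klg flci eqfyt mfug jpo
Hunk 4: at line 1 remove [sojez,bguj,kzg] add [mesa,ycra] -> 10 lines: nswm mesa ycra snw amqci klg flci eqfyt mfug jpo
Final line count: 10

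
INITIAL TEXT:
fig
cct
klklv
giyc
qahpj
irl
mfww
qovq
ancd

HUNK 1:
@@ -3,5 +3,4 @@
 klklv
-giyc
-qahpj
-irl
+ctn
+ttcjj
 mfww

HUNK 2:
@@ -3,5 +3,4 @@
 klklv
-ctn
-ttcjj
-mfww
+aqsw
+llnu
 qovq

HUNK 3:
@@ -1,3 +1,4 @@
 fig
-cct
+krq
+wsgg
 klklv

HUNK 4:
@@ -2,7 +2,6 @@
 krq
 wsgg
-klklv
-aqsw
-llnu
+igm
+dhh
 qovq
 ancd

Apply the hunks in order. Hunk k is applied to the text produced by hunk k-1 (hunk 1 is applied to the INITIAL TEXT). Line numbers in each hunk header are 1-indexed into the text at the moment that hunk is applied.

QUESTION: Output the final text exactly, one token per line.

Hunk 1: at line 3 remove [giyc,qahpj,irl] add [ctn,ttcjj] -> 8 lines: fig cct klklv ctn ttcjj mfww qovq ancd
Hunk 2: at line 3 remove [ctn,ttcjj,mfww] add [aqsw,llnu] -> 7 lines: fig cct klklv aqsw llnu qovq ancd
Hunk 3: at line 1 remove [cct] add [krq,wsgg] -> 8 lines: fig krq wsgg klklv aqsw llnu qovq ancd
Hunk 4: at line 2 remove [klklv,aqsw,llnu] add [igm,dhh] -> 7 lines: fig krq wsgg igm dhh qovq ancd

Answer: fig
krq
wsgg
igm
dhh
qovq
ancd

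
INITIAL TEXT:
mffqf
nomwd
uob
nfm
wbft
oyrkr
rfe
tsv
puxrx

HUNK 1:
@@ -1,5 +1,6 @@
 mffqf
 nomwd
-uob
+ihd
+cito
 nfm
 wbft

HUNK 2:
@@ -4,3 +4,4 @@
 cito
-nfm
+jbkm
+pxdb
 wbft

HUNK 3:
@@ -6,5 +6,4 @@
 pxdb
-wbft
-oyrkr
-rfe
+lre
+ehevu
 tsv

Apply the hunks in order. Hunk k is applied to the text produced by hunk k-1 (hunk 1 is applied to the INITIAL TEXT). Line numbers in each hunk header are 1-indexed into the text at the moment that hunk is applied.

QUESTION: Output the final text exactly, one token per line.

Hunk 1: at line 1 remove [uob] add [ihd,cito] -> 10 lines: mffqf nomwd ihd cito nfm wbft oyrkr rfe tsv puxrx
Hunk 2: at line 4 remove [nfm] add [jbkm,pxdb] -> 11 lines: mffqf nomwd ihd cito jbkm pxdb wbft oyrkr rfe tsv puxrx
Hunk 3: at line 6 remove [wbft,oyrkr,rfe] add [lre,ehevu] -> 10 lines: mffqf nomwd ihd cito jbkm pxdb lre ehevu tsv puxrx

Answer: mffqf
nomwd
ihd
cito
jbkm
pxdb
lre
ehevu
tsv
puxrx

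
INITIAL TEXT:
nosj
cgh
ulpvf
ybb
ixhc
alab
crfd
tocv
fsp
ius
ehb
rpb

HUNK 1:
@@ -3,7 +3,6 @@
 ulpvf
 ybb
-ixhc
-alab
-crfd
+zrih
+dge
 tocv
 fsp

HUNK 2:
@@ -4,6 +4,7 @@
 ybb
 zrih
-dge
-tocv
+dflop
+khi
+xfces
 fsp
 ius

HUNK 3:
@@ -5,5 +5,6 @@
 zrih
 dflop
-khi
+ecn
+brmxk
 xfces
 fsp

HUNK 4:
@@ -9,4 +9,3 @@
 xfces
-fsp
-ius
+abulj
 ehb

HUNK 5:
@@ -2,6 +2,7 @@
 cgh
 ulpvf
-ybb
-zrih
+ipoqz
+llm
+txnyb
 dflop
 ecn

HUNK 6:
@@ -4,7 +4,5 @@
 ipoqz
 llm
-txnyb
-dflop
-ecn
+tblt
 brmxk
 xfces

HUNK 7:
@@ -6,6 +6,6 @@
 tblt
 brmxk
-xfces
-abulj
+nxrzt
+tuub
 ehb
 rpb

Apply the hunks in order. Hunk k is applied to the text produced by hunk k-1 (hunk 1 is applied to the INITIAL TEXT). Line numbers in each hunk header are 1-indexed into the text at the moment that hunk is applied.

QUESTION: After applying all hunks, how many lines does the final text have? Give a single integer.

Hunk 1: at line 3 remove [ixhc,alab,crfd] add [zrih,dge] -> 11 lines: nosj cgh ulpvf ybb zrih dge tocv fsp ius ehb rpb
Hunk 2: at line 4 remove [dge,tocv] add [dflop,khi,xfces] -> 12 lines: nosj cgh ulpvf ybb zrih dflop khi xfces fsp ius ehb rpb
Hunk 3: at line 5 remove [khi] add [ecn,brmxk] -> 13 lines: nosj cgh ulpvf ybb zrih dflop ecn brmxk xfces fsp ius ehb rpb
Hunk 4: at line 9 remove [fsp,ius] add [abulj] -> 12 lines: nosj cgh ulpvf ybb zrih dflop ecn brmxk xfces abulj ehb rpb
Hunk 5: at line 2 remove [ybb,zrih] add [ipoqz,llm,txnyb] -> 13 lines: nosj cgh ulpvf ipoqz llm txnyb dflop ecn brmxk xfces abulj ehb rpb
Hunk 6: at line 4 remove [txnyb,dflop,ecn] add [tblt] -> 11 lines: nosj cgh ulpvf ipoqz llm tblt brmxk xfces abulj ehb rpb
Hunk 7: at line 6 remove [xfces,abulj] add [nxrzt,tuub] -> 11 lines: nosj cgh ulpvf ipoqz llm tblt brmxk nxrzt tuub ehb rpb
Final line count: 11

Answer: 11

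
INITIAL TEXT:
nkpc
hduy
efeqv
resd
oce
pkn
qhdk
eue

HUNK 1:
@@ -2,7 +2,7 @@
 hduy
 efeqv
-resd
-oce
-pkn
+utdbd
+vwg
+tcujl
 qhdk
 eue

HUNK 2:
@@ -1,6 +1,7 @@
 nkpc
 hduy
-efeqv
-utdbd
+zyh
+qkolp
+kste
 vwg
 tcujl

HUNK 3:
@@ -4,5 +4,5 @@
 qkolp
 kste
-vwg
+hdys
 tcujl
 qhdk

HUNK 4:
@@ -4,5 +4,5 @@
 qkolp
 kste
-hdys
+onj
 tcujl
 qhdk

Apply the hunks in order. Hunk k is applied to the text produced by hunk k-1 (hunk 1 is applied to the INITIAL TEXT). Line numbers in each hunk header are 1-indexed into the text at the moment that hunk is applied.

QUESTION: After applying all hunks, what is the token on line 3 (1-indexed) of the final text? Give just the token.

Answer: zyh

Derivation:
Hunk 1: at line 2 remove [resd,oce,pkn] add [utdbd,vwg,tcujl] -> 8 lines: nkpc hduy efeqv utdbd vwg tcujl qhdk eue
Hunk 2: at line 1 remove [efeqv,utdbd] add [zyh,qkolp,kste] -> 9 lines: nkpc hduy zyh qkolp kste vwg tcujl qhdk eue
Hunk 3: at line 4 remove [vwg] add [hdys] -> 9 lines: nkpc hduy zyh qkolp kste hdys tcujl qhdk eue
Hunk 4: at line 4 remove [hdys] add [onj] -> 9 lines: nkpc hduy zyh qkolp kste onj tcujl qhdk eue
Final line 3: zyh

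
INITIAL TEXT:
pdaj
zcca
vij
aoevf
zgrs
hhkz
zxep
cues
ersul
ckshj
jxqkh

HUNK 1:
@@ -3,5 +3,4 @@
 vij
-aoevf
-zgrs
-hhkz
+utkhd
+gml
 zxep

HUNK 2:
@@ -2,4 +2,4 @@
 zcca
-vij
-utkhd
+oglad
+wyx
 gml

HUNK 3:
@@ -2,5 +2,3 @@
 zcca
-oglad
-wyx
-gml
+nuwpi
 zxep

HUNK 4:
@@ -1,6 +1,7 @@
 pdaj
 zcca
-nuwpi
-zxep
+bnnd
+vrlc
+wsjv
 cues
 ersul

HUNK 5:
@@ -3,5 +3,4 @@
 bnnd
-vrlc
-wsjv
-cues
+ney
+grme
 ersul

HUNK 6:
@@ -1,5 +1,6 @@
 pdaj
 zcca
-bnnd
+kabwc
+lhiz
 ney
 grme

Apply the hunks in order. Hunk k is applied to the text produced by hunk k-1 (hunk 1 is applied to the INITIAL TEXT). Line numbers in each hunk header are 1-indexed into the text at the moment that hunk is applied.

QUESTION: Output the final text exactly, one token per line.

Hunk 1: at line 3 remove [aoevf,zgrs,hhkz] add [utkhd,gml] -> 10 lines: pdaj zcca vij utkhd gml zxep cues ersul ckshj jxqkh
Hunk 2: at line 2 remove [vij,utkhd] add [oglad,wyx] -> 10 lines: pdaj zcca oglad wyx gml zxep cues ersul ckshj jxqkh
Hunk 3: at line 2 remove [oglad,wyx,gml] add [nuwpi] -> 8 lines: pdaj zcca nuwpi zxep cues ersul ckshj jxqkh
Hunk 4: at line 1 remove [nuwpi,zxep] add [bnnd,vrlc,wsjv] -> 9 lines: pdaj zcca bnnd vrlc wsjv cues ersul ckshj jxqkh
Hunk 5: at line 3 remove [vrlc,wsjv,cues] add [ney,grme] -> 8 lines: pdaj zcca bnnd ney grme ersul ckshj jxqkh
Hunk 6: at line 1 remove [bnnd] add [kabwc,lhiz] -> 9 lines: pdaj zcca kabwc lhiz ney grme ersul ckshj jxqkh

Answer: pdaj
zcca
kabwc
lhiz
ney
grme
ersul
ckshj
jxqkh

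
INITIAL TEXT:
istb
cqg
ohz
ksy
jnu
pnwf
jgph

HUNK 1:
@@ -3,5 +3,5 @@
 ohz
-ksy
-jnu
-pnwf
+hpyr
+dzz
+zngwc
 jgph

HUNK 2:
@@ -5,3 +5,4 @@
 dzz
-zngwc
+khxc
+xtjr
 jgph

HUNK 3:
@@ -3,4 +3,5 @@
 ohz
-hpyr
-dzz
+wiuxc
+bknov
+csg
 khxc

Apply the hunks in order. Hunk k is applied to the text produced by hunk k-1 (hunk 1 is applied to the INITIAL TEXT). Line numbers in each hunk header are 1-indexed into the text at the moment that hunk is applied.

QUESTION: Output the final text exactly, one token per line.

Hunk 1: at line 3 remove [ksy,jnu,pnwf] add [hpyr,dzz,zngwc] -> 7 lines: istb cqg ohz hpyr dzz zngwc jgph
Hunk 2: at line 5 remove [zngwc] add [khxc,xtjr] -> 8 lines: istb cqg ohz hpyr dzz khxc xtjr jgph
Hunk 3: at line 3 remove [hpyr,dzz] add [wiuxc,bknov,csg] -> 9 lines: istb cqg ohz wiuxc bknov csg khxc xtjr jgph

Answer: istb
cqg
ohz
wiuxc
bknov
csg
khxc
xtjr
jgph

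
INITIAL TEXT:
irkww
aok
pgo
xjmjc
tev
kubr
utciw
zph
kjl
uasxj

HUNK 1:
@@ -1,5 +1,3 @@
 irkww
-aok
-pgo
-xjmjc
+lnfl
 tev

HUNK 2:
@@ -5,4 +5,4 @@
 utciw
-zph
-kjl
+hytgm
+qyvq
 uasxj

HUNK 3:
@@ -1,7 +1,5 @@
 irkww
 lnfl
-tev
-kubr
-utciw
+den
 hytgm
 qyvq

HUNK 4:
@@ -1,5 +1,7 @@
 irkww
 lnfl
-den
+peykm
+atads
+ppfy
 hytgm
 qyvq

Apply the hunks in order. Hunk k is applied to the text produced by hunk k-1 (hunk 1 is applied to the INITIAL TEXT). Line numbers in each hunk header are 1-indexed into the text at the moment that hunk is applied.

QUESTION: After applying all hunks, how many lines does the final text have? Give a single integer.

Hunk 1: at line 1 remove [aok,pgo,xjmjc] add [lnfl] -> 8 lines: irkww lnfl tev kubr utciw zph kjl uasxj
Hunk 2: at line 5 remove [zph,kjl] add [hytgm,qyvq] -> 8 lines: irkww lnfl tev kubr utciw hytgm qyvq uasxj
Hunk 3: at line 1 remove [tev,kubr,utciw] add [den] -> 6 lines: irkww lnfl den hytgm qyvq uasxj
Hunk 4: at line 1 remove [den] add [peykm,atads,ppfy] -> 8 lines: irkww lnfl peykm atads ppfy hytgm qyvq uasxj
Final line count: 8

Answer: 8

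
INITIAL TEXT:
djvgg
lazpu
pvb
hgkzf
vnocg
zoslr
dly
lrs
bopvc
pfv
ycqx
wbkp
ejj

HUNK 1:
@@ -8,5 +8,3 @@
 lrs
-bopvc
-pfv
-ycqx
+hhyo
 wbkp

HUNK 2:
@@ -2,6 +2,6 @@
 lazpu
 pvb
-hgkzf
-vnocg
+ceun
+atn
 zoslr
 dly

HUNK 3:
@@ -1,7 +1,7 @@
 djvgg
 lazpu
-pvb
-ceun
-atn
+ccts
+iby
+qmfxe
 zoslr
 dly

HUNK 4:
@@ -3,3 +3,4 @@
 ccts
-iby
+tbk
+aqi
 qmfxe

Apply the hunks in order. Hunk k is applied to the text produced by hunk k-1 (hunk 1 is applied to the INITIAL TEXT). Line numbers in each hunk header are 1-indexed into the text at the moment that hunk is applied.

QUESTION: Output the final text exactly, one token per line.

Hunk 1: at line 8 remove [bopvc,pfv,ycqx] add [hhyo] -> 11 lines: djvgg lazpu pvb hgkzf vnocg zoslr dly lrs hhyo wbkp ejj
Hunk 2: at line 2 remove [hgkzf,vnocg] add [ceun,atn] -> 11 lines: djvgg lazpu pvb ceun atn zoslr dly lrs hhyo wbkp ejj
Hunk 3: at line 1 remove [pvb,ceun,atn] add [ccts,iby,qmfxe] -> 11 lines: djvgg lazpu ccts iby qmfxe zoslr dly lrs hhyo wbkp ejj
Hunk 4: at line 3 remove [iby] add [tbk,aqi] -> 12 lines: djvgg lazpu ccts tbk aqi qmfxe zoslr dly lrs hhyo wbkp ejj

Answer: djvgg
lazpu
ccts
tbk
aqi
qmfxe
zoslr
dly
lrs
hhyo
wbkp
ejj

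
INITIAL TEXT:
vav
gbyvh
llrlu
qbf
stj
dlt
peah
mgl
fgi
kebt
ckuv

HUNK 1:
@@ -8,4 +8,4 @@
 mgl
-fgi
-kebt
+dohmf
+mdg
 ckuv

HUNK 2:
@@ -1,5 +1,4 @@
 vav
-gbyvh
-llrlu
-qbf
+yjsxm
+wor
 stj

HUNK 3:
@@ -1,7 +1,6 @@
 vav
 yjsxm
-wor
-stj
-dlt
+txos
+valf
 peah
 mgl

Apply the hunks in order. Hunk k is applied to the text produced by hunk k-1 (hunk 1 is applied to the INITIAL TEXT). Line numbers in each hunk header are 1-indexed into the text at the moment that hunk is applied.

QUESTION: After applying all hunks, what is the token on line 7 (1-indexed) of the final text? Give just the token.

Answer: dohmf

Derivation:
Hunk 1: at line 8 remove [fgi,kebt] add [dohmf,mdg] -> 11 lines: vav gbyvh llrlu qbf stj dlt peah mgl dohmf mdg ckuv
Hunk 2: at line 1 remove [gbyvh,llrlu,qbf] add [yjsxm,wor] -> 10 lines: vav yjsxm wor stj dlt peah mgl dohmf mdg ckuv
Hunk 3: at line 1 remove [wor,stj,dlt] add [txos,valf] -> 9 lines: vav yjsxm txos valf peah mgl dohmf mdg ckuv
Final line 7: dohmf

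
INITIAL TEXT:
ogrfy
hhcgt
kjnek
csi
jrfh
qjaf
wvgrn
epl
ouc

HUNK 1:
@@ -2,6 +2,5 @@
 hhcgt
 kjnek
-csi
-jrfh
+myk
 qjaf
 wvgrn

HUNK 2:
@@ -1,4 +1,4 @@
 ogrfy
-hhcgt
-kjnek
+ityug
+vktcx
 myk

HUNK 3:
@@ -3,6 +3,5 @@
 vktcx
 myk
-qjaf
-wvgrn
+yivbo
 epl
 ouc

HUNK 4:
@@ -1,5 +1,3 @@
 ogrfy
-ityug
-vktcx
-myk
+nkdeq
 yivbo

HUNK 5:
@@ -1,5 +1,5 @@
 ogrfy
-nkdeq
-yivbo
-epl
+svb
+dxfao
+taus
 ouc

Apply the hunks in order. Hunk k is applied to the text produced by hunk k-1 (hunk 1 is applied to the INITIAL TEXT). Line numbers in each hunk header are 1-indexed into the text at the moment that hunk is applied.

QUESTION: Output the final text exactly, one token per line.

Hunk 1: at line 2 remove [csi,jrfh] add [myk] -> 8 lines: ogrfy hhcgt kjnek myk qjaf wvgrn epl ouc
Hunk 2: at line 1 remove [hhcgt,kjnek] add [ityug,vktcx] -> 8 lines: ogrfy ityug vktcx myk qjaf wvgrn epl ouc
Hunk 3: at line 3 remove [qjaf,wvgrn] add [yivbo] -> 7 lines: ogrfy ityug vktcx myk yivbo epl ouc
Hunk 4: at line 1 remove [ityug,vktcx,myk] add [nkdeq] -> 5 lines: ogrfy nkdeq yivbo epl ouc
Hunk 5: at line 1 remove [nkdeq,yivbo,epl] add [svb,dxfao,taus] -> 5 lines: ogrfy svb dxfao taus ouc

Answer: ogrfy
svb
dxfao
taus
ouc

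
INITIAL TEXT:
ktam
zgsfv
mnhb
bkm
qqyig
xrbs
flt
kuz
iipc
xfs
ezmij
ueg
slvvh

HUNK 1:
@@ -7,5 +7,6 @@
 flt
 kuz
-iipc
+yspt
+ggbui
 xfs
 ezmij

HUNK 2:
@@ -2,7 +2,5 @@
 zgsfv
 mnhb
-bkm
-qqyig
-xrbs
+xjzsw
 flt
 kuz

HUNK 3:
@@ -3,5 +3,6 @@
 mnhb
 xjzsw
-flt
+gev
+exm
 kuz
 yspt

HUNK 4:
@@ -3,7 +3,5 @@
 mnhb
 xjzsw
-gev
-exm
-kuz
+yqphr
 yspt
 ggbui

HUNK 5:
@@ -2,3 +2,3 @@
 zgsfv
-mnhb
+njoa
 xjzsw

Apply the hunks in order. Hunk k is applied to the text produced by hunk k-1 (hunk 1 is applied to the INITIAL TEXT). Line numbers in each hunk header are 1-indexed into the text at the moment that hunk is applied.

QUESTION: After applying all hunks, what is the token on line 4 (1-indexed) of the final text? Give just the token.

Answer: xjzsw

Derivation:
Hunk 1: at line 7 remove [iipc] add [yspt,ggbui] -> 14 lines: ktam zgsfv mnhb bkm qqyig xrbs flt kuz yspt ggbui xfs ezmij ueg slvvh
Hunk 2: at line 2 remove [bkm,qqyig,xrbs] add [xjzsw] -> 12 lines: ktam zgsfv mnhb xjzsw flt kuz yspt ggbui xfs ezmij ueg slvvh
Hunk 3: at line 3 remove [flt] add [gev,exm] -> 13 lines: ktam zgsfv mnhb xjzsw gev exm kuz yspt ggbui xfs ezmij ueg slvvh
Hunk 4: at line 3 remove [gev,exm,kuz] add [yqphr] -> 11 lines: ktam zgsfv mnhb xjzsw yqphr yspt ggbui xfs ezmij ueg slvvh
Hunk 5: at line 2 remove [mnhb] add [njoa] -> 11 lines: ktam zgsfv njoa xjzsw yqphr yspt ggbui xfs ezmij ueg slvvh
Final line 4: xjzsw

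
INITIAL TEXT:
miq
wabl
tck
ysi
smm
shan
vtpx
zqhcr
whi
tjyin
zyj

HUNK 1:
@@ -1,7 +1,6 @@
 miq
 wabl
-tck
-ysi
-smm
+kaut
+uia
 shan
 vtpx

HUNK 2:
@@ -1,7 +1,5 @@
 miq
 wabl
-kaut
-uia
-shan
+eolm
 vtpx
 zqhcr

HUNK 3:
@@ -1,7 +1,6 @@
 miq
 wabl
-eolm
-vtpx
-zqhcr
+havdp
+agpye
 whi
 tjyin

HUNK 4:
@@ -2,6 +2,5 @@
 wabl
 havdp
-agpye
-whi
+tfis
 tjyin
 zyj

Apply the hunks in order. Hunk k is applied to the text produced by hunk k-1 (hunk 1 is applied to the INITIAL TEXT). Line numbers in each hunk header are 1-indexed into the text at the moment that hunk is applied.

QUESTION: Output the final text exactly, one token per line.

Hunk 1: at line 1 remove [tck,ysi,smm] add [kaut,uia] -> 10 lines: miq wabl kaut uia shan vtpx zqhcr whi tjyin zyj
Hunk 2: at line 1 remove [kaut,uia,shan] add [eolm] -> 8 lines: miq wabl eolm vtpx zqhcr whi tjyin zyj
Hunk 3: at line 1 remove [eolm,vtpx,zqhcr] add [havdp,agpye] -> 7 lines: miq wabl havdp agpye whi tjyin zyj
Hunk 4: at line 2 remove [agpye,whi] add [tfis] -> 6 lines: miq wabl havdp tfis tjyin zyj

Answer: miq
wabl
havdp
tfis
tjyin
zyj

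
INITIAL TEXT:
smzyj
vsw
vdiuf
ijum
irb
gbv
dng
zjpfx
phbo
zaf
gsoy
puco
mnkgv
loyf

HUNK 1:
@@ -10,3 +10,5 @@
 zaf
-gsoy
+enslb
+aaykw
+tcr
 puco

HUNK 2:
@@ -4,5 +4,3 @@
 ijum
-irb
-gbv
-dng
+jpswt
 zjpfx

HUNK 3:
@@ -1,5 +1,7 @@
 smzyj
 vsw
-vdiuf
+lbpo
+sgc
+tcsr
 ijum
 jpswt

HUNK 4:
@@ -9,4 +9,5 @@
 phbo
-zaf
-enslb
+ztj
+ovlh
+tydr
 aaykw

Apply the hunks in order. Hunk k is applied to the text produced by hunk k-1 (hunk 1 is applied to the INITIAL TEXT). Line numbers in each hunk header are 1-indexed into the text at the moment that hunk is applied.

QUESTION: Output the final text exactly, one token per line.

Hunk 1: at line 10 remove [gsoy] add [enslb,aaykw,tcr] -> 16 lines: smzyj vsw vdiuf ijum irb gbv dng zjpfx phbo zaf enslb aaykw tcr puco mnkgv loyf
Hunk 2: at line 4 remove [irb,gbv,dng] add [jpswt] -> 14 lines: smzyj vsw vdiuf ijum jpswt zjpfx phbo zaf enslb aaykw tcr puco mnkgv loyf
Hunk 3: at line 1 remove [vdiuf] add [lbpo,sgc,tcsr] -> 16 lines: smzyj vsw lbpo sgc tcsr ijum jpswt zjpfx phbo zaf enslb aaykw tcr puco mnkgv loyf
Hunk 4: at line 9 remove [zaf,enslb] add [ztj,ovlh,tydr] -> 17 lines: smzyj vsw lbpo sgc tcsr ijum jpswt zjpfx phbo ztj ovlh tydr aaykw tcr puco mnkgv loyf

Answer: smzyj
vsw
lbpo
sgc
tcsr
ijum
jpswt
zjpfx
phbo
ztj
ovlh
tydr
aaykw
tcr
puco
mnkgv
loyf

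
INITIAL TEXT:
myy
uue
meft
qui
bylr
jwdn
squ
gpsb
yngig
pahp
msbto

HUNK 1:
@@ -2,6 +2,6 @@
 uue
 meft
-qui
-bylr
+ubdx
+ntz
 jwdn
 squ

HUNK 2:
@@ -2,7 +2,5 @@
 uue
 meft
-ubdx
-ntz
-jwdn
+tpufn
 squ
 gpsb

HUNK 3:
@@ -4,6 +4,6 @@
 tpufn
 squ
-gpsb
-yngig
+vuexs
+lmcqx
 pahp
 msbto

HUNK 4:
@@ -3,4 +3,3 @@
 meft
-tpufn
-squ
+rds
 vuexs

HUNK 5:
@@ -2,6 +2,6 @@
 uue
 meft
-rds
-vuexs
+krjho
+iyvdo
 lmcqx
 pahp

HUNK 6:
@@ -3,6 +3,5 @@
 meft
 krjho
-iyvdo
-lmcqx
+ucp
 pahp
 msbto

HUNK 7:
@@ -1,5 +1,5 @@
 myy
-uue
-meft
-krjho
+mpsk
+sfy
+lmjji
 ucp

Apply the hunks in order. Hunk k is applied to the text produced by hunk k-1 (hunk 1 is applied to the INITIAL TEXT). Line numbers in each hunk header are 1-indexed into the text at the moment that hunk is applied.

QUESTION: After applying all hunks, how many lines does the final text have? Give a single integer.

Answer: 7

Derivation:
Hunk 1: at line 2 remove [qui,bylr] add [ubdx,ntz] -> 11 lines: myy uue meft ubdx ntz jwdn squ gpsb yngig pahp msbto
Hunk 2: at line 2 remove [ubdx,ntz,jwdn] add [tpufn] -> 9 lines: myy uue meft tpufn squ gpsb yngig pahp msbto
Hunk 3: at line 4 remove [gpsb,yngig] add [vuexs,lmcqx] -> 9 lines: myy uue meft tpufn squ vuexs lmcqx pahp msbto
Hunk 4: at line 3 remove [tpufn,squ] add [rds] -> 8 lines: myy uue meft rds vuexs lmcqx pahp msbto
Hunk 5: at line 2 remove [rds,vuexs] add [krjho,iyvdo] -> 8 lines: myy uue meft krjho iyvdo lmcqx pahp msbto
Hunk 6: at line 3 remove [iyvdo,lmcqx] add [ucp] -> 7 lines: myy uue meft krjho ucp pahp msbto
Hunk 7: at line 1 remove [uue,meft,krjho] add [mpsk,sfy,lmjji] -> 7 lines: myy mpsk sfy lmjji ucp pahp msbto
Final line count: 7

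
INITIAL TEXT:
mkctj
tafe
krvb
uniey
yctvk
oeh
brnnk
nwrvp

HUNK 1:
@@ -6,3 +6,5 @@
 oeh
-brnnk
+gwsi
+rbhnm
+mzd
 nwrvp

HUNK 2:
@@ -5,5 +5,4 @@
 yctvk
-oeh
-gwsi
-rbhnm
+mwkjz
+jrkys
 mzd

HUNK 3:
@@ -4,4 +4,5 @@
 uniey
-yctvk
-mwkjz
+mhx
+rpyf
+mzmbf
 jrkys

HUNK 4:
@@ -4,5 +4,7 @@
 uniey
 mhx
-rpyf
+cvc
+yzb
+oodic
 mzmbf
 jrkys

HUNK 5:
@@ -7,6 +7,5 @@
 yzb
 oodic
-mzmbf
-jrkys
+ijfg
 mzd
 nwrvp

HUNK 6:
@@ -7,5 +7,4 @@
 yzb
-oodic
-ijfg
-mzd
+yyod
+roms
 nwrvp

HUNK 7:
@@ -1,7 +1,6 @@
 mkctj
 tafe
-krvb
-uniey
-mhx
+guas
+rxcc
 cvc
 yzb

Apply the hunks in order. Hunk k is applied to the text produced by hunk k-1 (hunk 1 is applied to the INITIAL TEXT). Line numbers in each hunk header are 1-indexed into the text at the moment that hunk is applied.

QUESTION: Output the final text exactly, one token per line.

Answer: mkctj
tafe
guas
rxcc
cvc
yzb
yyod
roms
nwrvp

Derivation:
Hunk 1: at line 6 remove [brnnk] add [gwsi,rbhnm,mzd] -> 10 lines: mkctj tafe krvb uniey yctvk oeh gwsi rbhnm mzd nwrvp
Hunk 2: at line 5 remove [oeh,gwsi,rbhnm] add [mwkjz,jrkys] -> 9 lines: mkctj tafe krvb uniey yctvk mwkjz jrkys mzd nwrvp
Hunk 3: at line 4 remove [yctvk,mwkjz] add [mhx,rpyf,mzmbf] -> 10 lines: mkctj tafe krvb uniey mhx rpyf mzmbf jrkys mzd nwrvp
Hunk 4: at line 4 remove [rpyf] add [cvc,yzb,oodic] -> 12 lines: mkctj tafe krvb uniey mhx cvc yzb oodic mzmbf jrkys mzd nwrvp
Hunk 5: at line 7 remove [mzmbf,jrkys] add [ijfg] -> 11 lines: mkctj tafe krvb uniey mhx cvc yzb oodic ijfg mzd nwrvp
Hunk 6: at line 7 remove [oodic,ijfg,mzd] add [yyod,roms] -> 10 lines: mkctj tafe krvb uniey mhx cvc yzb yyod roms nwrvp
Hunk 7: at line 1 remove [krvb,uniey,mhx] add [guas,rxcc] -> 9 lines: mkctj tafe guas rxcc cvc yzb yyod roms nwrvp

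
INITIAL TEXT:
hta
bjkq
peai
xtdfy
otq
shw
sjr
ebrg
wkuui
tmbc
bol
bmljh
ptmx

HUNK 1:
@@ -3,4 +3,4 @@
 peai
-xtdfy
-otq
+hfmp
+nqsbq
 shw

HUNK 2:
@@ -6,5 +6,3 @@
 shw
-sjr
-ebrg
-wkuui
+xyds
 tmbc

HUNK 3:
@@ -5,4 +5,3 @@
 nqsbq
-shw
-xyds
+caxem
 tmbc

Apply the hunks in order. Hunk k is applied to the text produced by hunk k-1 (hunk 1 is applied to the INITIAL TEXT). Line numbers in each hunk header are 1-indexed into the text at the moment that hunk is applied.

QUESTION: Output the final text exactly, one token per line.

Answer: hta
bjkq
peai
hfmp
nqsbq
caxem
tmbc
bol
bmljh
ptmx

Derivation:
Hunk 1: at line 3 remove [xtdfy,otq] add [hfmp,nqsbq] -> 13 lines: hta bjkq peai hfmp nqsbq shw sjr ebrg wkuui tmbc bol bmljh ptmx
Hunk 2: at line 6 remove [sjr,ebrg,wkuui] add [xyds] -> 11 lines: hta bjkq peai hfmp nqsbq shw xyds tmbc bol bmljh ptmx
Hunk 3: at line 5 remove [shw,xyds] add [caxem] -> 10 lines: hta bjkq peai hfmp nqsbq caxem tmbc bol bmljh ptmx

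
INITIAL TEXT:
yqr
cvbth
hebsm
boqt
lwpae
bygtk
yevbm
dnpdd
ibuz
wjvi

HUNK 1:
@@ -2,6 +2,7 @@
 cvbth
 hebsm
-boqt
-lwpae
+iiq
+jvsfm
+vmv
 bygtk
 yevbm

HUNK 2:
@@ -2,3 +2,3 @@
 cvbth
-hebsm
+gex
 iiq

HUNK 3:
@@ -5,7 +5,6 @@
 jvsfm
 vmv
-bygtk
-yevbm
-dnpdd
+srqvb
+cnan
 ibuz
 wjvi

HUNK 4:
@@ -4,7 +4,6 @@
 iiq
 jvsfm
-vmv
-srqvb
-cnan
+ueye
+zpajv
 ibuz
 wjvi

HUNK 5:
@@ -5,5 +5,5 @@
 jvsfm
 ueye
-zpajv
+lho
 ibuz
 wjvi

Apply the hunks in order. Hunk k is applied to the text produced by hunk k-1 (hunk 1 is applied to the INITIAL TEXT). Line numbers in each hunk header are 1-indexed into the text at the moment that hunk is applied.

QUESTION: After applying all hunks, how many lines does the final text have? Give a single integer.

Hunk 1: at line 2 remove [boqt,lwpae] add [iiq,jvsfm,vmv] -> 11 lines: yqr cvbth hebsm iiq jvsfm vmv bygtk yevbm dnpdd ibuz wjvi
Hunk 2: at line 2 remove [hebsm] add [gex] -> 11 lines: yqr cvbth gex iiq jvsfm vmv bygtk yevbm dnpdd ibuz wjvi
Hunk 3: at line 5 remove [bygtk,yevbm,dnpdd] add [srqvb,cnan] -> 10 lines: yqr cvbth gex iiq jvsfm vmv srqvb cnan ibuz wjvi
Hunk 4: at line 4 remove [vmv,srqvb,cnan] add [ueye,zpajv] -> 9 lines: yqr cvbth gex iiq jvsfm ueye zpajv ibuz wjvi
Hunk 5: at line 5 remove [zpajv] add [lho] -> 9 lines: yqr cvbth gex iiq jvsfm ueye lho ibuz wjvi
Final line count: 9

Answer: 9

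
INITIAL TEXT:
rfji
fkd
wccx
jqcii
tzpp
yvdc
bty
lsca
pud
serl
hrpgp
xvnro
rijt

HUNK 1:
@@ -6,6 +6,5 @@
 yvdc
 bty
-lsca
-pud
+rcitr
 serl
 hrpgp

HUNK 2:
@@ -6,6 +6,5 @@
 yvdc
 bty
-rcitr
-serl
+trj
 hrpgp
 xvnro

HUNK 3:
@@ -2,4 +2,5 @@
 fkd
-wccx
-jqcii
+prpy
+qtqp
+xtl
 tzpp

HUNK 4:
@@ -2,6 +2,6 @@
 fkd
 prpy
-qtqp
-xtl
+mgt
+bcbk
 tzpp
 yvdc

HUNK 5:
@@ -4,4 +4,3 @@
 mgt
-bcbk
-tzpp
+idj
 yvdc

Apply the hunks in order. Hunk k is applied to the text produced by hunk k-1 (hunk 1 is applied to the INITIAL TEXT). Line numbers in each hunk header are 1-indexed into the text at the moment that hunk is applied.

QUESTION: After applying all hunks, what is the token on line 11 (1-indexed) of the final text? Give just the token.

Answer: rijt

Derivation:
Hunk 1: at line 6 remove [lsca,pud] add [rcitr] -> 12 lines: rfji fkd wccx jqcii tzpp yvdc bty rcitr serl hrpgp xvnro rijt
Hunk 2: at line 6 remove [rcitr,serl] add [trj] -> 11 lines: rfji fkd wccx jqcii tzpp yvdc bty trj hrpgp xvnro rijt
Hunk 3: at line 2 remove [wccx,jqcii] add [prpy,qtqp,xtl] -> 12 lines: rfji fkd prpy qtqp xtl tzpp yvdc bty trj hrpgp xvnro rijt
Hunk 4: at line 2 remove [qtqp,xtl] add [mgt,bcbk] -> 12 lines: rfji fkd prpy mgt bcbk tzpp yvdc bty trj hrpgp xvnro rijt
Hunk 5: at line 4 remove [bcbk,tzpp] add [idj] -> 11 lines: rfji fkd prpy mgt idj yvdc bty trj hrpgp xvnro rijt
Final line 11: rijt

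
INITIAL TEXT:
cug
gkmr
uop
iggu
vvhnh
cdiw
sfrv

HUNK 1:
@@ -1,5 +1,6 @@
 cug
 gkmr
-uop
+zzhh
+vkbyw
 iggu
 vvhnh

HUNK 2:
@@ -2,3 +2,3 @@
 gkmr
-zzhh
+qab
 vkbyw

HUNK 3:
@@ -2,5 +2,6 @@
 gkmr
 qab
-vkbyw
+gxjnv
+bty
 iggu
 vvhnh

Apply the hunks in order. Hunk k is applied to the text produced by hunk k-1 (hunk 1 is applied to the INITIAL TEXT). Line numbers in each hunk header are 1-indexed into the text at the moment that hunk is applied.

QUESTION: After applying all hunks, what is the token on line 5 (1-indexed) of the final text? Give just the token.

Hunk 1: at line 1 remove [uop] add [zzhh,vkbyw] -> 8 lines: cug gkmr zzhh vkbyw iggu vvhnh cdiw sfrv
Hunk 2: at line 2 remove [zzhh] add [qab] -> 8 lines: cug gkmr qab vkbyw iggu vvhnh cdiw sfrv
Hunk 3: at line 2 remove [vkbyw] add [gxjnv,bty] -> 9 lines: cug gkmr qab gxjnv bty iggu vvhnh cdiw sfrv
Final line 5: bty

Answer: bty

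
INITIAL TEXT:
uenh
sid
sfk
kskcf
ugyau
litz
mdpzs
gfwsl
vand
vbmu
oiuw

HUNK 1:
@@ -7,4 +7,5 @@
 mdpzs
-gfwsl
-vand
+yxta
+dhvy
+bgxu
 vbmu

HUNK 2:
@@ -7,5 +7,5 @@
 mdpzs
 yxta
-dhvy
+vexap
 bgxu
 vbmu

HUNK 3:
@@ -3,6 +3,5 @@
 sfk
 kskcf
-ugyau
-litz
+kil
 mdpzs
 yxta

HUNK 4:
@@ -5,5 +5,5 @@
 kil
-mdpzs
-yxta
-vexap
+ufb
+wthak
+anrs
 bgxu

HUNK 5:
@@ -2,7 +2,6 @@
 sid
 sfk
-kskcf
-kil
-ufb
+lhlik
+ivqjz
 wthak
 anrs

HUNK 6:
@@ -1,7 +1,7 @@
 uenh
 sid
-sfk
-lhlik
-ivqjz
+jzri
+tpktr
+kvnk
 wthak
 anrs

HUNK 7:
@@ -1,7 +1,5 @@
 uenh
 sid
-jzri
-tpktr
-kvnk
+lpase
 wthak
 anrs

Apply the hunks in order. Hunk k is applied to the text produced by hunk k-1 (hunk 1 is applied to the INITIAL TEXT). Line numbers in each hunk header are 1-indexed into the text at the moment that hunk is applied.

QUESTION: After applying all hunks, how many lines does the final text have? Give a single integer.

Hunk 1: at line 7 remove [gfwsl,vand] add [yxta,dhvy,bgxu] -> 12 lines: uenh sid sfk kskcf ugyau litz mdpzs yxta dhvy bgxu vbmu oiuw
Hunk 2: at line 7 remove [dhvy] add [vexap] -> 12 lines: uenh sid sfk kskcf ugyau litz mdpzs yxta vexap bgxu vbmu oiuw
Hunk 3: at line 3 remove [ugyau,litz] add [kil] -> 11 lines: uenh sid sfk kskcf kil mdpzs yxta vexap bgxu vbmu oiuw
Hunk 4: at line 5 remove [mdpzs,yxta,vexap] add [ufb,wthak,anrs] -> 11 lines: uenh sid sfk kskcf kil ufb wthak anrs bgxu vbmu oiuw
Hunk 5: at line 2 remove [kskcf,kil,ufb] add [lhlik,ivqjz] -> 10 lines: uenh sid sfk lhlik ivqjz wthak anrs bgxu vbmu oiuw
Hunk 6: at line 1 remove [sfk,lhlik,ivqjz] add [jzri,tpktr,kvnk] -> 10 lines: uenh sid jzri tpktr kvnk wthak anrs bgxu vbmu oiuw
Hunk 7: at line 1 remove [jzri,tpktr,kvnk] add [lpase] -> 8 lines: uenh sid lpase wthak anrs bgxu vbmu oiuw
Final line count: 8

Answer: 8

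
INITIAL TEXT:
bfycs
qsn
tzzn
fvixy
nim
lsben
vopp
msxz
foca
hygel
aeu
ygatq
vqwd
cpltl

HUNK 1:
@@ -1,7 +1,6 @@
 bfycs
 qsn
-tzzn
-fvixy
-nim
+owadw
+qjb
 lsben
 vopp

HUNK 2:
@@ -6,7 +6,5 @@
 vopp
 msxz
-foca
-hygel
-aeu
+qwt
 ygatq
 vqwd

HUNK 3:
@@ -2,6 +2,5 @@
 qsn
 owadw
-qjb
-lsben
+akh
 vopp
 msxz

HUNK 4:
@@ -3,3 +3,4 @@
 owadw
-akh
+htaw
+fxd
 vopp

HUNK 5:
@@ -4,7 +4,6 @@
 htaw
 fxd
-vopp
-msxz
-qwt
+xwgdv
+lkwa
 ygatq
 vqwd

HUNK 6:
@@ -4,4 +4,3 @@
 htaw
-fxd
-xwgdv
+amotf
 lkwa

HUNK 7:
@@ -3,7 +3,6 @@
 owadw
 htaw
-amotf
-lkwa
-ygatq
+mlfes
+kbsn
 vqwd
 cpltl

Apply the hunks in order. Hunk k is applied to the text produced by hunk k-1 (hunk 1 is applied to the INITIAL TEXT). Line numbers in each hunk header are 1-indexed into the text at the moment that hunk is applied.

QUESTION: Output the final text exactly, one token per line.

Answer: bfycs
qsn
owadw
htaw
mlfes
kbsn
vqwd
cpltl

Derivation:
Hunk 1: at line 1 remove [tzzn,fvixy,nim] add [owadw,qjb] -> 13 lines: bfycs qsn owadw qjb lsben vopp msxz foca hygel aeu ygatq vqwd cpltl
Hunk 2: at line 6 remove [foca,hygel,aeu] add [qwt] -> 11 lines: bfycs qsn owadw qjb lsben vopp msxz qwt ygatq vqwd cpltl
Hunk 3: at line 2 remove [qjb,lsben] add [akh] -> 10 lines: bfycs qsn owadw akh vopp msxz qwt ygatq vqwd cpltl
Hunk 4: at line 3 remove [akh] add [htaw,fxd] -> 11 lines: bfycs qsn owadw htaw fxd vopp msxz qwt ygatq vqwd cpltl
Hunk 5: at line 4 remove [vopp,msxz,qwt] add [xwgdv,lkwa] -> 10 lines: bfycs qsn owadw htaw fxd xwgdv lkwa ygatq vqwd cpltl
Hunk 6: at line 4 remove [fxd,xwgdv] add [amotf] -> 9 lines: bfycs qsn owadw htaw amotf lkwa ygatq vqwd cpltl
Hunk 7: at line 3 remove [amotf,lkwa,ygatq] add [mlfes,kbsn] -> 8 lines: bfycs qsn owadw htaw mlfes kbsn vqwd cpltl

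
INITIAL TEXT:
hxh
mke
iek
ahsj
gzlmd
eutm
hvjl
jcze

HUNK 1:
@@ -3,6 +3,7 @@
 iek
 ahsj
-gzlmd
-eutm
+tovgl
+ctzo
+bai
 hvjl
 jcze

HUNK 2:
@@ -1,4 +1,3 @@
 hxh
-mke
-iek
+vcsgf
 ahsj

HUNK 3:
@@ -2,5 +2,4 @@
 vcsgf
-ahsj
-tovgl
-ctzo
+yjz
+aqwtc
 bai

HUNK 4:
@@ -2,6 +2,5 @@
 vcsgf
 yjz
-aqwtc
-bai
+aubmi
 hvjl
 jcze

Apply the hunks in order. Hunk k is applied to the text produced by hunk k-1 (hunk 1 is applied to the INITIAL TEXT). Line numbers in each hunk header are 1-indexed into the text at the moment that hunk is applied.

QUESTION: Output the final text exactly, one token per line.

Answer: hxh
vcsgf
yjz
aubmi
hvjl
jcze

Derivation:
Hunk 1: at line 3 remove [gzlmd,eutm] add [tovgl,ctzo,bai] -> 9 lines: hxh mke iek ahsj tovgl ctzo bai hvjl jcze
Hunk 2: at line 1 remove [mke,iek] add [vcsgf] -> 8 lines: hxh vcsgf ahsj tovgl ctzo bai hvjl jcze
Hunk 3: at line 2 remove [ahsj,tovgl,ctzo] add [yjz,aqwtc] -> 7 lines: hxh vcsgf yjz aqwtc bai hvjl jcze
Hunk 4: at line 2 remove [aqwtc,bai] add [aubmi] -> 6 lines: hxh vcsgf yjz aubmi hvjl jcze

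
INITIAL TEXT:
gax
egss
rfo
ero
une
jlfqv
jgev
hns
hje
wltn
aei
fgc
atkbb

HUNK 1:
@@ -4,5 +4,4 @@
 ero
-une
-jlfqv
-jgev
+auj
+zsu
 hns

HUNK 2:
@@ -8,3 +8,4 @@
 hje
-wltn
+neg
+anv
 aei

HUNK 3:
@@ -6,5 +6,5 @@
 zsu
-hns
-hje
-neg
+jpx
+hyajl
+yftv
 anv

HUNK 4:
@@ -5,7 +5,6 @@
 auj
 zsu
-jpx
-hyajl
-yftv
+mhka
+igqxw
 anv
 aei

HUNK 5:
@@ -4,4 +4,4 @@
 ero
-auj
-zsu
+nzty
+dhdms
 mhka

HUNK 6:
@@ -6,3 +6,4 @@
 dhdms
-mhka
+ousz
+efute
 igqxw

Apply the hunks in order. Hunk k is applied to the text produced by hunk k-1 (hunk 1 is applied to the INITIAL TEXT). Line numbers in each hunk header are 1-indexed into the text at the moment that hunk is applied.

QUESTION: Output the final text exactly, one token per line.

Hunk 1: at line 4 remove [une,jlfqv,jgev] add [auj,zsu] -> 12 lines: gax egss rfo ero auj zsu hns hje wltn aei fgc atkbb
Hunk 2: at line 8 remove [wltn] add [neg,anv] -> 13 lines: gax egss rfo ero auj zsu hns hje neg anv aei fgc atkbb
Hunk 3: at line 6 remove [hns,hje,neg] add [jpx,hyajl,yftv] -> 13 lines: gax egss rfo ero auj zsu jpx hyajl yftv anv aei fgc atkbb
Hunk 4: at line 5 remove [jpx,hyajl,yftv] add [mhka,igqxw] -> 12 lines: gax egss rfo ero auj zsu mhka igqxw anv aei fgc atkbb
Hunk 5: at line 4 remove [auj,zsu] add [nzty,dhdms] -> 12 lines: gax egss rfo ero nzty dhdms mhka igqxw anv aei fgc atkbb
Hunk 6: at line 6 remove [mhka] add [ousz,efute] -> 13 lines: gax egss rfo ero nzty dhdms ousz efute igqxw anv aei fgc atkbb

Answer: gax
egss
rfo
ero
nzty
dhdms
ousz
efute
igqxw
anv
aei
fgc
atkbb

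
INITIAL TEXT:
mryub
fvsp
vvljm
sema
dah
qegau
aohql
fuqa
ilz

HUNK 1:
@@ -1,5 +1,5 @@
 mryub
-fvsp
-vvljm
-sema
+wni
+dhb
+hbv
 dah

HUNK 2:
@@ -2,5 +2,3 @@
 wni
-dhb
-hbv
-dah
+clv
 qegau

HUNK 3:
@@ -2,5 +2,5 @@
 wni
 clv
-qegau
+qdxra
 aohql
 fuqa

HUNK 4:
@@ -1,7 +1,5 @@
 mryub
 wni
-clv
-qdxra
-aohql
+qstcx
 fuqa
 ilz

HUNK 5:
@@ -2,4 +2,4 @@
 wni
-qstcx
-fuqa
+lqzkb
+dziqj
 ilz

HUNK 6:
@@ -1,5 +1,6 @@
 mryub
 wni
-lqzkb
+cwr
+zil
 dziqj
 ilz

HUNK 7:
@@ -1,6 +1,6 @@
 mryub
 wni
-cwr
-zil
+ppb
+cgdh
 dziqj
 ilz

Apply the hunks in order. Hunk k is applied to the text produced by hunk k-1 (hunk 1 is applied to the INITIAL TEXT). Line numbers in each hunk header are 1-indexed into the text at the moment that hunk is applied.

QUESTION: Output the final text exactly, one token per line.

Hunk 1: at line 1 remove [fvsp,vvljm,sema] add [wni,dhb,hbv] -> 9 lines: mryub wni dhb hbv dah qegau aohql fuqa ilz
Hunk 2: at line 2 remove [dhb,hbv,dah] add [clv] -> 7 lines: mryub wni clv qegau aohql fuqa ilz
Hunk 3: at line 2 remove [qegau] add [qdxra] -> 7 lines: mryub wni clv qdxra aohql fuqa ilz
Hunk 4: at line 1 remove [clv,qdxra,aohql] add [qstcx] -> 5 lines: mryub wni qstcx fuqa ilz
Hunk 5: at line 2 remove [qstcx,fuqa] add [lqzkb,dziqj] -> 5 lines: mryub wni lqzkb dziqj ilz
Hunk 6: at line 1 remove [lqzkb] add [cwr,zil] -> 6 lines: mryub wni cwr zil dziqj ilz
Hunk 7: at line 1 remove [cwr,zil] add [ppb,cgdh] -> 6 lines: mryub wni ppb cgdh dziqj ilz

Answer: mryub
wni
ppb
cgdh
dziqj
ilz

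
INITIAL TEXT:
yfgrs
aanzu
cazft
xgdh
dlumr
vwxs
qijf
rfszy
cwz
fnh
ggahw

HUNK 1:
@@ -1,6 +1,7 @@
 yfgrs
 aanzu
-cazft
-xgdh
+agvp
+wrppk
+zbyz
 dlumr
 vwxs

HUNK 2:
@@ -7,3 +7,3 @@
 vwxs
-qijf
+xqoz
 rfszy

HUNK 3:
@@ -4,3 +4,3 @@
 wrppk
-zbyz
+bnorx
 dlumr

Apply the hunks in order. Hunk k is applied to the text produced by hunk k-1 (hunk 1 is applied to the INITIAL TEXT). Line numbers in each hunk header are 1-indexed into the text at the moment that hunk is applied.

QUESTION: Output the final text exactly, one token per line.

Answer: yfgrs
aanzu
agvp
wrppk
bnorx
dlumr
vwxs
xqoz
rfszy
cwz
fnh
ggahw

Derivation:
Hunk 1: at line 1 remove [cazft,xgdh] add [agvp,wrppk,zbyz] -> 12 lines: yfgrs aanzu agvp wrppk zbyz dlumr vwxs qijf rfszy cwz fnh ggahw
Hunk 2: at line 7 remove [qijf] add [xqoz] -> 12 lines: yfgrs aanzu agvp wrppk zbyz dlumr vwxs xqoz rfszy cwz fnh ggahw
Hunk 3: at line 4 remove [zbyz] add [bnorx] -> 12 lines: yfgrs aanzu agvp wrppk bnorx dlumr vwxs xqoz rfszy cwz fnh ggahw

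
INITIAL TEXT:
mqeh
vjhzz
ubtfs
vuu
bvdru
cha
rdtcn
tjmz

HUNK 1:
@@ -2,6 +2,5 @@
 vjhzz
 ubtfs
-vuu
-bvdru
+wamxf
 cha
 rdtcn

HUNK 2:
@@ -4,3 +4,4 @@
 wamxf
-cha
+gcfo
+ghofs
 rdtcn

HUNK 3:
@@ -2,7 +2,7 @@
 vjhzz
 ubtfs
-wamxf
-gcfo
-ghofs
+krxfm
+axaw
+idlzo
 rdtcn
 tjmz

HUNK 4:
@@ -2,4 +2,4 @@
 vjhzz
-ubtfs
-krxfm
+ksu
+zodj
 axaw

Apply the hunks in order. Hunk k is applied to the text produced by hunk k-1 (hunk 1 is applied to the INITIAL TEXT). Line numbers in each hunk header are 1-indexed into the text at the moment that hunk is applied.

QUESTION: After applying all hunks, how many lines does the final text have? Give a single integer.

Hunk 1: at line 2 remove [vuu,bvdru] add [wamxf] -> 7 lines: mqeh vjhzz ubtfs wamxf cha rdtcn tjmz
Hunk 2: at line 4 remove [cha] add [gcfo,ghofs] -> 8 lines: mqeh vjhzz ubtfs wamxf gcfo ghofs rdtcn tjmz
Hunk 3: at line 2 remove [wamxf,gcfo,ghofs] add [krxfm,axaw,idlzo] -> 8 lines: mqeh vjhzz ubtfs krxfm axaw idlzo rdtcn tjmz
Hunk 4: at line 2 remove [ubtfs,krxfm] add [ksu,zodj] -> 8 lines: mqeh vjhzz ksu zodj axaw idlzo rdtcn tjmz
Final line count: 8

Answer: 8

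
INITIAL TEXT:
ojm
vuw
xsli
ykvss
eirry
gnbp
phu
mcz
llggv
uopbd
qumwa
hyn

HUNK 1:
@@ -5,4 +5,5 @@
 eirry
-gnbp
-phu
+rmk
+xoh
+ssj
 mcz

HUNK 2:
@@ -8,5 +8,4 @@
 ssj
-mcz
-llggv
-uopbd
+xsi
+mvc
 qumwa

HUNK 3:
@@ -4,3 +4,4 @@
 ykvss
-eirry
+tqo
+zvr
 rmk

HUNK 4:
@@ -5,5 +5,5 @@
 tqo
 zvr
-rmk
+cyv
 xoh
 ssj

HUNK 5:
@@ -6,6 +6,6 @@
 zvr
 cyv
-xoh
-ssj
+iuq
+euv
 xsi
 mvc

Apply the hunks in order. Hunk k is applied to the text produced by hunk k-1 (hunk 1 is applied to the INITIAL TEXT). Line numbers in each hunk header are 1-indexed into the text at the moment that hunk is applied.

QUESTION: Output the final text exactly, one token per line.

Hunk 1: at line 5 remove [gnbp,phu] add [rmk,xoh,ssj] -> 13 lines: ojm vuw xsli ykvss eirry rmk xoh ssj mcz llggv uopbd qumwa hyn
Hunk 2: at line 8 remove [mcz,llggv,uopbd] add [xsi,mvc] -> 12 lines: ojm vuw xsli ykvss eirry rmk xoh ssj xsi mvc qumwa hyn
Hunk 3: at line 4 remove [eirry] add [tqo,zvr] -> 13 lines: ojm vuw xsli ykvss tqo zvr rmk xoh ssj xsi mvc qumwa hyn
Hunk 4: at line 5 remove [rmk] add [cyv] -> 13 lines: ojm vuw xsli ykvss tqo zvr cyv xoh ssj xsi mvc qumwa hyn
Hunk 5: at line 6 remove [xoh,ssj] add [iuq,euv] -> 13 lines: ojm vuw xsli ykvss tqo zvr cyv iuq euv xsi mvc qumwa hyn

Answer: ojm
vuw
xsli
ykvss
tqo
zvr
cyv
iuq
euv
xsi
mvc
qumwa
hyn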